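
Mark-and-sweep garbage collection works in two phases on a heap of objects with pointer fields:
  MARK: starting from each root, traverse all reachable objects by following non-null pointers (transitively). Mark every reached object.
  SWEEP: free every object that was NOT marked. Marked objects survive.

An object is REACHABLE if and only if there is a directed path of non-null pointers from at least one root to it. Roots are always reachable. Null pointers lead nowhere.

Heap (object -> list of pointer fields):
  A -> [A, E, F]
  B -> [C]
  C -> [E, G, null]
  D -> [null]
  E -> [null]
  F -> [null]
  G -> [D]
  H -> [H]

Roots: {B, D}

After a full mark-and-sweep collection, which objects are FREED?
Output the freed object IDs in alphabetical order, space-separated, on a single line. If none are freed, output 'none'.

Roots: B D
Mark B: refs=C, marked=B
Mark D: refs=null, marked=B D
Mark C: refs=E G null, marked=B C D
Mark E: refs=null, marked=B C D E
Mark G: refs=D, marked=B C D E G
Unmarked (collected): A F H

Answer: A F H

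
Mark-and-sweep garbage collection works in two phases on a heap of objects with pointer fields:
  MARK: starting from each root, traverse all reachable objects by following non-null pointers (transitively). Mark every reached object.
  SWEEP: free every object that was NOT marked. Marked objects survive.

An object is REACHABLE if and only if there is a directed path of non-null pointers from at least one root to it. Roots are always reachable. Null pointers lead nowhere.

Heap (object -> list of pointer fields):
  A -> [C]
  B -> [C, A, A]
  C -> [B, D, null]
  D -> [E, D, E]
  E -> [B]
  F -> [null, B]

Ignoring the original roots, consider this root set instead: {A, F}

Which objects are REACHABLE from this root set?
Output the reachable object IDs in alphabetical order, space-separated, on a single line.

Roots: A F
Mark A: refs=C, marked=A
Mark F: refs=null B, marked=A F
Mark C: refs=B D null, marked=A C F
Mark B: refs=C A A, marked=A B C F
Mark D: refs=E D E, marked=A B C D F
Mark E: refs=B, marked=A B C D E F
Unmarked (collected): (none)

Answer: A B C D E F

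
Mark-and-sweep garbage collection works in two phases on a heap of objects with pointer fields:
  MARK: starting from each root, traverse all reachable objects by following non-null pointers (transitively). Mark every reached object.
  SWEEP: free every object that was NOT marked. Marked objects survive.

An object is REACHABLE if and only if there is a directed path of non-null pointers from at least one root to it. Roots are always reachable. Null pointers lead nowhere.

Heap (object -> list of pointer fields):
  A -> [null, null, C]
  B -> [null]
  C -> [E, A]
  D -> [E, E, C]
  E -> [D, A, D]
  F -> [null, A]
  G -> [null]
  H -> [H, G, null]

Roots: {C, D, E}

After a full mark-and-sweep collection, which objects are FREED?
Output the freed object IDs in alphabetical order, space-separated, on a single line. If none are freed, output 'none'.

Answer: B F G H

Derivation:
Roots: C D E
Mark C: refs=E A, marked=C
Mark D: refs=E E C, marked=C D
Mark E: refs=D A D, marked=C D E
Mark A: refs=null null C, marked=A C D E
Unmarked (collected): B F G H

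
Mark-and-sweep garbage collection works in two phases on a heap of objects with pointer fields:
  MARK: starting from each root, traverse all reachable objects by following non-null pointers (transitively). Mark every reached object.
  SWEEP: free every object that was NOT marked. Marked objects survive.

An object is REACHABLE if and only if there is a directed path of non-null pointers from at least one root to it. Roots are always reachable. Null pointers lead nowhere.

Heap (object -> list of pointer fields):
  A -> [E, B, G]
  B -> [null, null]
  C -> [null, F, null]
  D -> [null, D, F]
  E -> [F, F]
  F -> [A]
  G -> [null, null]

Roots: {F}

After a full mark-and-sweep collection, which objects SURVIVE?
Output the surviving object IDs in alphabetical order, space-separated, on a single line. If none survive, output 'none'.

Answer: A B E F G

Derivation:
Roots: F
Mark F: refs=A, marked=F
Mark A: refs=E B G, marked=A F
Mark E: refs=F F, marked=A E F
Mark B: refs=null null, marked=A B E F
Mark G: refs=null null, marked=A B E F G
Unmarked (collected): C D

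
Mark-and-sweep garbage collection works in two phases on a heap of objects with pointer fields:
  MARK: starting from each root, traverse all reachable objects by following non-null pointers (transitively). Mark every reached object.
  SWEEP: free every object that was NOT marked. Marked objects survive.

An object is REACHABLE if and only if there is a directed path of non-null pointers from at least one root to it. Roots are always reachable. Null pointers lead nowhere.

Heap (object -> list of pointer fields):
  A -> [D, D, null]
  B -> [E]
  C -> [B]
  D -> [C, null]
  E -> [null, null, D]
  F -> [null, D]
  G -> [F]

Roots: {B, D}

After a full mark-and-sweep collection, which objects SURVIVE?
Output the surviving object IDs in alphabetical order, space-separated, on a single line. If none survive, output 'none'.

Answer: B C D E

Derivation:
Roots: B D
Mark B: refs=E, marked=B
Mark D: refs=C null, marked=B D
Mark E: refs=null null D, marked=B D E
Mark C: refs=B, marked=B C D E
Unmarked (collected): A F G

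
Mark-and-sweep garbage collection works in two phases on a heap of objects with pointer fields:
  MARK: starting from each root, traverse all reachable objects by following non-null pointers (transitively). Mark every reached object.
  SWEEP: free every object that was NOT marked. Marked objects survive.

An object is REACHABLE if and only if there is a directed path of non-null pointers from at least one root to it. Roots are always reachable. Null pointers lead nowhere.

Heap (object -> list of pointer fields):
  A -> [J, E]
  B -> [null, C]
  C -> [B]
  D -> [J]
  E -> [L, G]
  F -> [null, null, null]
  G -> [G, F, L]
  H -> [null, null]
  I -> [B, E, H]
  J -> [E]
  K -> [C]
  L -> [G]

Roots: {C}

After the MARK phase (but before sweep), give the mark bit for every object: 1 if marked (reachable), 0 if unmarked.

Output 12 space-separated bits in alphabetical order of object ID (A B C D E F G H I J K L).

Roots: C
Mark C: refs=B, marked=C
Mark B: refs=null C, marked=B C
Unmarked (collected): A D E F G H I J K L

Answer: 0 1 1 0 0 0 0 0 0 0 0 0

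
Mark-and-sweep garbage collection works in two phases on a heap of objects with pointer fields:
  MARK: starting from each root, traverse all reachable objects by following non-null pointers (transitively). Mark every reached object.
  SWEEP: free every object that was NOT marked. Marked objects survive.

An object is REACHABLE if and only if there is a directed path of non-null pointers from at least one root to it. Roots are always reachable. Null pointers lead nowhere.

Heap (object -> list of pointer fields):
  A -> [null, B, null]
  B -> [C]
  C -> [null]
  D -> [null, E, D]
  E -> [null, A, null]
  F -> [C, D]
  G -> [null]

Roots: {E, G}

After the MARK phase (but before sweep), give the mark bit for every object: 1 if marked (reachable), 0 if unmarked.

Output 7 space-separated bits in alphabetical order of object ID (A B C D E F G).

Answer: 1 1 1 0 1 0 1

Derivation:
Roots: E G
Mark E: refs=null A null, marked=E
Mark G: refs=null, marked=E G
Mark A: refs=null B null, marked=A E G
Mark B: refs=C, marked=A B E G
Mark C: refs=null, marked=A B C E G
Unmarked (collected): D F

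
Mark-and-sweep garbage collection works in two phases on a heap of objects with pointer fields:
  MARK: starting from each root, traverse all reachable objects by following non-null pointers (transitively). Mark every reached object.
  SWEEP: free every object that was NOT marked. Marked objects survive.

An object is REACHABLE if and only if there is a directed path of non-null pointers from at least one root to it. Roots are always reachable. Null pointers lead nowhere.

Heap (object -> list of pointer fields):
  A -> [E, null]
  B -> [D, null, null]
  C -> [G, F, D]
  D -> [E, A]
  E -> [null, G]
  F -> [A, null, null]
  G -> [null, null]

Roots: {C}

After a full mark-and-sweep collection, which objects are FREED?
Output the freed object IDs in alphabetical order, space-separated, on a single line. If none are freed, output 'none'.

Answer: B

Derivation:
Roots: C
Mark C: refs=G F D, marked=C
Mark G: refs=null null, marked=C G
Mark F: refs=A null null, marked=C F G
Mark D: refs=E A, marked=C D F G
Mark A: refs=E null, marked=A C D F G
Mark E: refs=null G, marked=A C D E F G
Unmarked (collected): B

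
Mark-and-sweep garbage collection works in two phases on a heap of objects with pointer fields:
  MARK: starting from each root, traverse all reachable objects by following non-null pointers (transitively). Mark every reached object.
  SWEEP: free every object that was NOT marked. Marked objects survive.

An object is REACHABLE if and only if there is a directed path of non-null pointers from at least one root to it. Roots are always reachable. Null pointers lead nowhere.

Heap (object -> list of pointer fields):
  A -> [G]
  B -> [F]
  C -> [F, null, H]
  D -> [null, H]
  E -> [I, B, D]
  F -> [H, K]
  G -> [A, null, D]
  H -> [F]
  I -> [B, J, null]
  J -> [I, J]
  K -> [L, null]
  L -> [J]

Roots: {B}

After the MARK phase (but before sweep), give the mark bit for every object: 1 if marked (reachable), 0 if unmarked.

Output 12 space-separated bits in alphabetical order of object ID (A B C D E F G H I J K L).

Answer: 0 1 0 0 0 1 0 1 1 1 1 1

Derivation:
Roots: B
Mark B: refs=F, marked=B
Mark F: refs=H K, marked=B F
Mark H: refs=F, marked=B F H
Mark K: refs=L null, marked=B F H K
Mark L: refs=J, marked=B F H K L
Mark J: refs=I J, marked=B F H J K L
Mark I: refs=B J null, marked=B F H I J K L
Unmarked (collected): A C D E G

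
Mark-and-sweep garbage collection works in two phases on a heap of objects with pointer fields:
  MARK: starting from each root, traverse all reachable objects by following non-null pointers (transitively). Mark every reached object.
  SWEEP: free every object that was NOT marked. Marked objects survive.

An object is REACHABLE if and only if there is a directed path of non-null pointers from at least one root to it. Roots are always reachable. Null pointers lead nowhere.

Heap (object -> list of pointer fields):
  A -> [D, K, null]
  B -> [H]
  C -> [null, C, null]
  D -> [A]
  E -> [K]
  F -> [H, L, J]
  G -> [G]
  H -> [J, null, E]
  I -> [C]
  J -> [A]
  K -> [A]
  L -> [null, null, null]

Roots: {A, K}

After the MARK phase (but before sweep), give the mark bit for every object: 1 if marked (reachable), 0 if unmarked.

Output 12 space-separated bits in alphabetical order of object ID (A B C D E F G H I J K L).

Answer: 1 0 0 1 0 0 0 0 0 0 1 0

Derivation:
Roots: A K
Mark A: refs=D K null, marked=A
Mark K: refs=A, marked=A K
Mark D: refs=A, marked=A D K
Unmarked (collected): B C E F G H I J L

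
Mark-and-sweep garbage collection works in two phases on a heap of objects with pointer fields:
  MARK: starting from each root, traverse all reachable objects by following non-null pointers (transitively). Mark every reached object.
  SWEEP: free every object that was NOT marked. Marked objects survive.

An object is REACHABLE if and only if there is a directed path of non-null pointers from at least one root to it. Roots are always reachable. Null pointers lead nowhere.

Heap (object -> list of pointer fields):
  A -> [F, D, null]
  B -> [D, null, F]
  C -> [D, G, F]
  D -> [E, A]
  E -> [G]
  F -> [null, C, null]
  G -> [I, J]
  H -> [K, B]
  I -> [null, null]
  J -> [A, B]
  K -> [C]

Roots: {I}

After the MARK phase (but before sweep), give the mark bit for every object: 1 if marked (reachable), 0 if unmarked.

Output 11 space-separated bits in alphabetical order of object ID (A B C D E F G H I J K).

Answer: 0 0 0 0 0 0 0 0 1 0 0

Derivation:
Roots: I
Mark I: refs=null null, marked=I
Unmarked (collected): A B C D E F G H J K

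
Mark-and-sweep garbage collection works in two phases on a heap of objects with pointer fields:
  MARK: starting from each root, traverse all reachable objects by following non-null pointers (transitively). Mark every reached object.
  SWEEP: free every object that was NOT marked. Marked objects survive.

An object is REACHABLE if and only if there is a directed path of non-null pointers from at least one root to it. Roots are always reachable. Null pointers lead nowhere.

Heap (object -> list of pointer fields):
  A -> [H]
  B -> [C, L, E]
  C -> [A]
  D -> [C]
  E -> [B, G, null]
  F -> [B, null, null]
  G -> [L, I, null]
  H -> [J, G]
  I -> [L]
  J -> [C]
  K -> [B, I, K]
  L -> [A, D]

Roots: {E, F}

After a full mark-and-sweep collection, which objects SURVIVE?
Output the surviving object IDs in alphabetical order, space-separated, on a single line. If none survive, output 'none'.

Roots: E F
Mark E: refs=B G null, marked=E
Mark F: refs=B null null, marked=E F
Mark B: refs=C L E, marked=B E F
Mark G: refs=L I null, marked=B E F G
Mark C: refs=A, marked=B C E F G
Mark L: refs=A D, marked=B C E F G L
Mark I: refs=L, marked=B C E F G I L
Mark A: refs=H, marked=A B C E F G I L
Mark D: refs=C, marked=A B C D E F G I L
Mark H: refs=J G, marked=A B C D E F G H I L
Mark J: refs=C, marked=A B C D E F G H I J L
Unmarked (collected): K

Answer: A B C D E F G H I J L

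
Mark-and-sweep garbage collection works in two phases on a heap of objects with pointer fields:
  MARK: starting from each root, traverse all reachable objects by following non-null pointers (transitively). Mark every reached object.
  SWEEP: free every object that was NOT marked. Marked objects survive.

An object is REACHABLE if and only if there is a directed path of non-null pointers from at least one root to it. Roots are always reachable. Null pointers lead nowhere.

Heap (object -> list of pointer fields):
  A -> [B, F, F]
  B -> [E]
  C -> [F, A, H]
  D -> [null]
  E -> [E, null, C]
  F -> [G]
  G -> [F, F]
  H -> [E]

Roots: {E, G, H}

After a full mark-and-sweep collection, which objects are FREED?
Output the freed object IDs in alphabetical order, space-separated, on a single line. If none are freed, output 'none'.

Roots: E G H
Mark E: refs=E null C, marked=E
Mark G: refs=F F, marked=E G
Mark H: refs=E, marked=E G H
Mark C: refs=F A H, marked=C E G H
Mark F: refs=G, marked=C E F G H
Mark A: refs=B F F, marked=A C E F G H
Mark B: refs=E, marked=A B C E F G H
Unmarked (collected): D

Answer: D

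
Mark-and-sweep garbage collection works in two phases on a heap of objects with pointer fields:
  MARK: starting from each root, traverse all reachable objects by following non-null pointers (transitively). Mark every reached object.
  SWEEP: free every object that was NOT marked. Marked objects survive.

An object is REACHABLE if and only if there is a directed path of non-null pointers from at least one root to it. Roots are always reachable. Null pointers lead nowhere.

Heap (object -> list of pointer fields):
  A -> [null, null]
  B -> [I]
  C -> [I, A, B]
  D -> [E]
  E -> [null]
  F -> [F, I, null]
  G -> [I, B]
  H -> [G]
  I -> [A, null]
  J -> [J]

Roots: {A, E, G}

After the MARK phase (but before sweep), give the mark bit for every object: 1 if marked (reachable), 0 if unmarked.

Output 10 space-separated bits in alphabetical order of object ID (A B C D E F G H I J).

Roots: A E G
Mark A: refs=null null, marked=A
Mark E: refs=null, marked=A E
Mark G: refs=I B, marked=A E G
Mark I: refs=A null, marked=A E G I
Mark B: refs=I, marked=A B E G I
Unmarked (collected): C D F H J

Answer: 1 1 0 0 1 0 1 0 1 0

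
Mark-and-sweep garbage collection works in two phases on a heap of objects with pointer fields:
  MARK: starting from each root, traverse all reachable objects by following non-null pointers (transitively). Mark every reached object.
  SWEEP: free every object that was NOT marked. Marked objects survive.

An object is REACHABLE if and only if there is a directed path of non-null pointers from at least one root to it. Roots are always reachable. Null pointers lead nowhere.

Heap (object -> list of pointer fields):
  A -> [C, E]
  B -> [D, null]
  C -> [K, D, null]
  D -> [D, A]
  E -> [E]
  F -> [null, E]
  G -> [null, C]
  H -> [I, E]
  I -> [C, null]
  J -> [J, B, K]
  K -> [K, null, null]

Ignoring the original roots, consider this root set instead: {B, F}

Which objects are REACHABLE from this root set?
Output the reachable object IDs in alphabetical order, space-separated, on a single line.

Answer: A B C D E F K

Derivation:
Roots: B F
Mark B: refs=D null, marked=B
Mark F: refs=null E, marked=B F
Mark D: refs=D A, marked=B D F
Mark E: refs=E, marked=B D E F
Mark A: refs=C E, marked=A B D E F
Mark C: refs=K D null, marked=A B C D E F
Mark K: refs=K null null, marked=A B C D E F K
Unmarked (collected): G H I J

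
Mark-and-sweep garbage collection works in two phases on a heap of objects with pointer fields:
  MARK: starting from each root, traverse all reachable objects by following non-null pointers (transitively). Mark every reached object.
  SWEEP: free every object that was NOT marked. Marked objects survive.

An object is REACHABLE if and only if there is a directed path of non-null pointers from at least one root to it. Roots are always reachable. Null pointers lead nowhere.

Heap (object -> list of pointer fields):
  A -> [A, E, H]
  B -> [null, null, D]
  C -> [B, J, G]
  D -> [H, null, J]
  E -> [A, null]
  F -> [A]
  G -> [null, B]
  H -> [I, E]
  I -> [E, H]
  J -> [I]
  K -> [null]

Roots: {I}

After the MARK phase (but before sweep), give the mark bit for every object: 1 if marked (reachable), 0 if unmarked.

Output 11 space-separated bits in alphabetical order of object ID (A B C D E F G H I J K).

Answer: 1 0 0 0 1 0 0 1 1 0 0

Derivation:
Roots: I
Mark I: refs=E H, marked=I
Mark E: refs=A null, marked=E I
Mark H: refs=I E, marked=E H I
Mark A: refs=A E H, marked=A E H I
Unmarked (collected): B C D F G J K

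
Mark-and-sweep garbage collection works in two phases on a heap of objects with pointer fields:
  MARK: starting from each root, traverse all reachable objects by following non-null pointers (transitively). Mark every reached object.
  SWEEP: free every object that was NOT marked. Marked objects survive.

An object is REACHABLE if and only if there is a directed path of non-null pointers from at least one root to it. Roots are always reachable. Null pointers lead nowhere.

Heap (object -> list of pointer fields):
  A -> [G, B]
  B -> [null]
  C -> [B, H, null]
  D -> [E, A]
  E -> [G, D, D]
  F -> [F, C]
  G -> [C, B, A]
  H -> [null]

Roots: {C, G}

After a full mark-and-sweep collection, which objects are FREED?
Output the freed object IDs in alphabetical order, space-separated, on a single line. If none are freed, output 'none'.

Answer: D E F

Derivation:
Roots: C G
Mark C: refs=B H null, marked=C
Mark G: refs=C B A, marked=C G
Mark B: refs=null, marked=B C G
Mark H: refs=null, marked=B C G H
Mark A: refs=G B, marked=A B C G H
Unmarked (collected): D E F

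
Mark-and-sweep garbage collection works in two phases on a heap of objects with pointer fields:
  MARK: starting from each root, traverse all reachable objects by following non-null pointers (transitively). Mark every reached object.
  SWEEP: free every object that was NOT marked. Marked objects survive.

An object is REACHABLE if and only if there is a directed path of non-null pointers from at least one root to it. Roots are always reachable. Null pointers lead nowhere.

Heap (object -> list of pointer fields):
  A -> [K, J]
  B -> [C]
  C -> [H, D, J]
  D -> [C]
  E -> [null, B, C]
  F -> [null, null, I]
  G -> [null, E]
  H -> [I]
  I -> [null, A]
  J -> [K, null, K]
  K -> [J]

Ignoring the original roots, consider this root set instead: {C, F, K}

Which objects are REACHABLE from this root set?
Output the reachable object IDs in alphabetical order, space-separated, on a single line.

Answer: A C D F H I J K

Derivation:
Roots: C F K
Mark C: refs=H D J, marked=C
Mark F: refs=null null I, marked=C F
Mark K: refs=J, marked=C F K
Mark H: refs=I, marked=C F H K
Mark D: refs=C, marked=C D F H K
Mark J: refs=K null K, marked=C D F H J K
Mark I: refs=null A, marked=C D F H I J K
Mark A: refs=K J, marked=A C D F H I J K
Unmarked (collected): B E G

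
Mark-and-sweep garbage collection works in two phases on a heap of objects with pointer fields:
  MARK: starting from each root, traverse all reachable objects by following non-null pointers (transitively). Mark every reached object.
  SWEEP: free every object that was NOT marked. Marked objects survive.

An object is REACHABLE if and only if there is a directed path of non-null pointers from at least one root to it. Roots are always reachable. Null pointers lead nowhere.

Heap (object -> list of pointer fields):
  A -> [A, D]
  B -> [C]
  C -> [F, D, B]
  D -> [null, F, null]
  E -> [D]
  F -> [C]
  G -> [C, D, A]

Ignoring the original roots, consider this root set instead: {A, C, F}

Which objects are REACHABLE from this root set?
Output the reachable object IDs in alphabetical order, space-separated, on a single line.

Roots: A C F
Mark A: refs=A D, marked=A
Mark C: refs=F D B, marked=A C
Mark F: refs=C, marked=A C F
Mark D: refs=null F null, marked=A C D F
Mark B: refs=C, marked=A B C D F
Unmarked (collected): E G

Answer: A B C D F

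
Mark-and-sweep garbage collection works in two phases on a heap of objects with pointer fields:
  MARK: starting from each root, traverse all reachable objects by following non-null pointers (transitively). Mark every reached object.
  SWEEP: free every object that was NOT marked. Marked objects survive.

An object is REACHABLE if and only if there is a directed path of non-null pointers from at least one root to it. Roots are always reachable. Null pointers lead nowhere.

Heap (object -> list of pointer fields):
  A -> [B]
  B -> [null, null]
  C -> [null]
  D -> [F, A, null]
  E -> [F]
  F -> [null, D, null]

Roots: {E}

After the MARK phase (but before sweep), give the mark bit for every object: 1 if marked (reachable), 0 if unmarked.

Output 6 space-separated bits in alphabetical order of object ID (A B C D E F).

Roots: E
Mark E: refs=F, marked=E
Mark F: refs=null D null, marked=E F
Mark D: refs=F A null, marked=D E F
Mark A: refs=B, marked=A D E F
Mark B: refs=null null, marked=A B D E F
Unmarked (collected): C

Answer: 1 1 0 1 1 1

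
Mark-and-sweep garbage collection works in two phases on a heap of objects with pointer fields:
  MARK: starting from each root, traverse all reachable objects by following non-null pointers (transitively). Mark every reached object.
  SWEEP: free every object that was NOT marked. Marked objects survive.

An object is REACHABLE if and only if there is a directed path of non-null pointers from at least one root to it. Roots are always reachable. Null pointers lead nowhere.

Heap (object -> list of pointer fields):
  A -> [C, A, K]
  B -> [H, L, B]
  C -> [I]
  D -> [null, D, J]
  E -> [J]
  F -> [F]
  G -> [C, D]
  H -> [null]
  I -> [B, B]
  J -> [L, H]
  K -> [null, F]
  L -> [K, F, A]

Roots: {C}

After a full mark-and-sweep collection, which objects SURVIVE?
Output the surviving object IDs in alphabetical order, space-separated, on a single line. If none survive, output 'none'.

Roots: C
Mark C: refs=I, marked=C
Mark I: refs=B B, marked=C I
Mark B: refs=H L B, marked=B C I
Mark H: refs=null, marked=B C H I
Mark L: refs=K F A, marked=B C H I L
Mark K: refs=null F, marked=B C H I K L
Mark F: refs=F, marked=B C F H I K L
Mark A: refs=C A K, marked=A B C F H I K L
Unmarked (collected): D E G J

Answer: A B C F H I K L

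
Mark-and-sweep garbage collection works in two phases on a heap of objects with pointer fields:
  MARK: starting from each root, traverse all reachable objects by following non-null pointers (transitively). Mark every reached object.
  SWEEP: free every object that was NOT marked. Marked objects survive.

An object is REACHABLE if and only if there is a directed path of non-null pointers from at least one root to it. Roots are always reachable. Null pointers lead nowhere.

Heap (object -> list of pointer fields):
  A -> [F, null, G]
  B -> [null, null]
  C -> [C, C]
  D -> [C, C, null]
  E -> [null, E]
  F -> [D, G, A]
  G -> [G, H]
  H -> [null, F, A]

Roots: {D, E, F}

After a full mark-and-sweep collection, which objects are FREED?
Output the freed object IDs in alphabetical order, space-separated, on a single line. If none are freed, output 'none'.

Roots: D E F
Mark D: refs=C C null, marked=D
Mark E: refs=null E, marked=D E
Mark F: refs=D G A, marked=D E F
Mark C: refs=C C, marked=C D E F
Mark G: refs=G H, marked=C D E F G
Mark A: refs=F null G, marked=A C D E F G
Mark H: refs=null F A, marked=A C D E F G H
Unmarked (collected): B

Answer: B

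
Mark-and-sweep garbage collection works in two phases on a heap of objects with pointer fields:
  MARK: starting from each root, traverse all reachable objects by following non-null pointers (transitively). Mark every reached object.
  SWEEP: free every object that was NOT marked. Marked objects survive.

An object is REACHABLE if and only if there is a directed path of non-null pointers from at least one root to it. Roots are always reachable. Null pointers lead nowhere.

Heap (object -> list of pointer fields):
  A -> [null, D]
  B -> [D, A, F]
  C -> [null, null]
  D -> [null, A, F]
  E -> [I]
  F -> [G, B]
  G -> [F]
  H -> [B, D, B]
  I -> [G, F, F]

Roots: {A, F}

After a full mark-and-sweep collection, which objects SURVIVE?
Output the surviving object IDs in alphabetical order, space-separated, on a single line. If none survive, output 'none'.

Roots: A F
Mark A: refs=null D, marked=A
Mark F: refs=G B, marked=A F
Mark D: refs=null A F, marked=A D F
Mark G: refs=F, marked=A D F G
Mark B: refs=D A F, marked=A B D F G
Unmarked (collected): C E H I

Answer: A B D F G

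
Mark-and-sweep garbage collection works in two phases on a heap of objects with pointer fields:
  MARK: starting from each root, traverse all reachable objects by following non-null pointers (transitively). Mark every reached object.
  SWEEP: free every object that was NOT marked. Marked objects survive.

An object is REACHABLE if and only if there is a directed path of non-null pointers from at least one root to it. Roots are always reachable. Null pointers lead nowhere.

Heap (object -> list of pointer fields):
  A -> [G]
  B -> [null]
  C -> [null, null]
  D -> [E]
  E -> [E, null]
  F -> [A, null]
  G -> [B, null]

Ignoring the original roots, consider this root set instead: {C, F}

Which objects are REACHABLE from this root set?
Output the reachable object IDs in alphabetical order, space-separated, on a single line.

Answer: A B C F G

Derivation:
Roots: C F
Mark C: refs=null null, marked=C
Mark F: refs=A null, marked=C F
Mark A: refs=G, marked=A C F
Mark G: refs=B null, marked=A C F G
Mark B: refs=null, marked=A B C F G
Unmarked (collected): D E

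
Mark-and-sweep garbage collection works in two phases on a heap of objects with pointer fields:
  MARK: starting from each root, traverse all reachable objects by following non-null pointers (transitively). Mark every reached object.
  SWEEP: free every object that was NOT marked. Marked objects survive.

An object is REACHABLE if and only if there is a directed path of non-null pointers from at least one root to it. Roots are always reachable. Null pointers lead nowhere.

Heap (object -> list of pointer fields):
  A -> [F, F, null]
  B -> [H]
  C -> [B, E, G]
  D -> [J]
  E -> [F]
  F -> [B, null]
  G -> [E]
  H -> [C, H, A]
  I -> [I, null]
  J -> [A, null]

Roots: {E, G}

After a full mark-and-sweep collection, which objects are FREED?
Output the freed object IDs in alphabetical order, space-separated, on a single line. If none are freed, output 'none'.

Answer: D I J

Derivation:
Roots: E G
Mark E: refs=F, marked=E
Mark G: refs=E, marked=E G
Mark F: refs=B null, marked=E F G
Mark B: refs=H, marked=B E F G
Mark H: refs=C H A, marked=B E F G H
Mark C: refs=B E G, marked=B C E F G H
Mark A: refs=F F null, marked=A B C E F G H
Unmarked (collected): D I J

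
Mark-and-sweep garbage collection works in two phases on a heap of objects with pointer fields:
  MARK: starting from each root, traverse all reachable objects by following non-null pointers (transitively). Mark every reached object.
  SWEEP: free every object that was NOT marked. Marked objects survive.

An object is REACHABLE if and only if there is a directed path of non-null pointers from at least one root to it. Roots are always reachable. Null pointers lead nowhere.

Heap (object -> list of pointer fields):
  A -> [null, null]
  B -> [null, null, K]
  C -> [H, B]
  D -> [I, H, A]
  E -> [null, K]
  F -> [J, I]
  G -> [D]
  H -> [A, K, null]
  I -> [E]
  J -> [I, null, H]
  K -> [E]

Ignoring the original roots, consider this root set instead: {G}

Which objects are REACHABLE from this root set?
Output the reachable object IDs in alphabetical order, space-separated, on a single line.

Answer: A D E G H I K

Derivation:
Roots: G
Mark G: refs=D, marked=G
Mark D: refs=I H A, marked=D G
Mark I: refs=E, marked=D G I
Mark H: refs=A K null, marked=D G H I
Mark A: refs=null null, marked=A D G H I
Mark E: refs=null K, marked=A D E G H I
Mark K: refs=E, marked=A D E G H I K
Unmarked (collected): B C F J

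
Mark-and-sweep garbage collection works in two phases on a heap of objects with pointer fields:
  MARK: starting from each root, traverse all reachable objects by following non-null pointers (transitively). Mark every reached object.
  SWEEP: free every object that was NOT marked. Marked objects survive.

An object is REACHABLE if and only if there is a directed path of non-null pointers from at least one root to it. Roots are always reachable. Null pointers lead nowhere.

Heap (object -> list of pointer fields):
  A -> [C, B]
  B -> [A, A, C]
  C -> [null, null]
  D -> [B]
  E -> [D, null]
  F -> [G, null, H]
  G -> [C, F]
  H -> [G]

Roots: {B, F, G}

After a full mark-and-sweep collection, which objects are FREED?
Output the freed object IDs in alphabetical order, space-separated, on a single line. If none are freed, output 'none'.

Roots: B F G
Mark B: refs=A A C, marked=B
Mark F: refs=G null H, marked=B F
Mark G: refs=C F, marked=B F G
Mark A: refs=C B, marked=A B F G
Mark C: refs=null null, marked=A B C F G
Mark H: refs=G, marked=A B C F G H
Unmarked (collected): D E

Answer: D E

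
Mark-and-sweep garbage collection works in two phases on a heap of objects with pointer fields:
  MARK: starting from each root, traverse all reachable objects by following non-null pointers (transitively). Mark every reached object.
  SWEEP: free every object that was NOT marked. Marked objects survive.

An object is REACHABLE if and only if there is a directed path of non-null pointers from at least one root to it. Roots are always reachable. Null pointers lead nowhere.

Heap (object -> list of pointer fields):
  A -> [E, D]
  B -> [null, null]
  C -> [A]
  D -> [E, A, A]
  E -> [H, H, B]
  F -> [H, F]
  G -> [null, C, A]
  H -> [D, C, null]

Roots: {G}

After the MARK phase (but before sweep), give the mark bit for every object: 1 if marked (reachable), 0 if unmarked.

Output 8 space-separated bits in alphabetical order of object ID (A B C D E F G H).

Answer: 1 1 1 1 1 0 1 1

Derivation:
Roots: G
Mark G: refs=null C A, marked=G
Mark C: refs=A, marked=C G
Mark A: refs=E D, marked=A C G
Mark E: refs=H H B, marked=A C E G
Mark D: refs=E A A, marked=A C D E G
Mark H: refs=D C null, marked=A C D E G H
Mark B: refs=null null, marked=A B C D E G H
Unmarked (collected): F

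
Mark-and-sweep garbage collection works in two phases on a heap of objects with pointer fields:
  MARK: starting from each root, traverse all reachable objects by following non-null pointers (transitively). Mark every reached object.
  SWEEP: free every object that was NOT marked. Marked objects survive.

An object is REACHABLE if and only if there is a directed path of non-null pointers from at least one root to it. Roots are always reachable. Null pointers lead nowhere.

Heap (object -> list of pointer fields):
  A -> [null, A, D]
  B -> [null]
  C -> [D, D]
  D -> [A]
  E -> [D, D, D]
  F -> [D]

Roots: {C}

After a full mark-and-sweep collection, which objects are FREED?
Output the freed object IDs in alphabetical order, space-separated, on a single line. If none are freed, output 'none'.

Answer: B E F

Derivation:
Roots: C
Mark C: refs=D D, marked=C
Mark D: refs=A, marked=C D
Mark A: refs=null A D, marked=A C D
Unmarked (collected): B E F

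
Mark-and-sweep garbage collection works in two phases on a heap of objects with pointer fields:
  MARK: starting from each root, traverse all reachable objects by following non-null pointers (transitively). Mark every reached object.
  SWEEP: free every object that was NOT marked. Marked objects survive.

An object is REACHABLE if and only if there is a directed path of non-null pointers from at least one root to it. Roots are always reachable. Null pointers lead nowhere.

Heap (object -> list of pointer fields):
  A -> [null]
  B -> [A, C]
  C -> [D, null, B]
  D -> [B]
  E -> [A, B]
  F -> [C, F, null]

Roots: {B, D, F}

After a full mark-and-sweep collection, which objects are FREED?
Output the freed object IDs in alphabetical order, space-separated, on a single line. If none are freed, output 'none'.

Roots: B D F
Mark B: refs=A C, marked=B
Mark D: refs=B, marked=B D
Mark F: refs=C F null, marked=B D F
Mark A: refs=null, marked=A B D F
Mark C: refs=D null B, marked=A B C D F
Unmarked (collected): E

Answer: E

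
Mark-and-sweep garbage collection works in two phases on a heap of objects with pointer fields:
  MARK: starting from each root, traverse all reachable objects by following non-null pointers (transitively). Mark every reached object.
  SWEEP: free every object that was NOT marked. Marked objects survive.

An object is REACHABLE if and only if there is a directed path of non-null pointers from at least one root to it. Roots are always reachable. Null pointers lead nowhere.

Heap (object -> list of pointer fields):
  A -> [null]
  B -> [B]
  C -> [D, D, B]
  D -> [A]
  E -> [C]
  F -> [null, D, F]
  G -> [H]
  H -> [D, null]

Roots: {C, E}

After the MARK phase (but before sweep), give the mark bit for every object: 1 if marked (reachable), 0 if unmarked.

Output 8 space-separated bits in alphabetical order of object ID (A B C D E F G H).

Roots: C E
Mark C: refs=D D B, marked=C
Mark E: refs=C, marked=C E
Mark D: refs=A, marked=C D E
Mark B: refs=B, marked=B C D E
Mark A: refs=null, marked=A B C D E
Unmarked (collected): F G H

Answer: 1 1 1 1 1 0 0 0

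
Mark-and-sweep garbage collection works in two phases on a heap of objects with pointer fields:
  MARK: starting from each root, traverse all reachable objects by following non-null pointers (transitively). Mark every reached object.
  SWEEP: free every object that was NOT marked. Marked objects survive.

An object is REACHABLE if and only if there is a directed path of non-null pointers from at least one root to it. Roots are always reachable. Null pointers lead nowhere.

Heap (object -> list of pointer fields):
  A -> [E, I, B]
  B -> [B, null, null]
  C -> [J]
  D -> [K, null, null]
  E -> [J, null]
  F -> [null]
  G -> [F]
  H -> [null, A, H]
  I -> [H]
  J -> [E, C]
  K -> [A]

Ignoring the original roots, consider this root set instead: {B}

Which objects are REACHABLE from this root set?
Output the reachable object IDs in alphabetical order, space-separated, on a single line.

Answer: B

Derivation:
Roots: B
Mark B: refs=B null null, marked=B
Unmarked (collected): A C D E F G H I J K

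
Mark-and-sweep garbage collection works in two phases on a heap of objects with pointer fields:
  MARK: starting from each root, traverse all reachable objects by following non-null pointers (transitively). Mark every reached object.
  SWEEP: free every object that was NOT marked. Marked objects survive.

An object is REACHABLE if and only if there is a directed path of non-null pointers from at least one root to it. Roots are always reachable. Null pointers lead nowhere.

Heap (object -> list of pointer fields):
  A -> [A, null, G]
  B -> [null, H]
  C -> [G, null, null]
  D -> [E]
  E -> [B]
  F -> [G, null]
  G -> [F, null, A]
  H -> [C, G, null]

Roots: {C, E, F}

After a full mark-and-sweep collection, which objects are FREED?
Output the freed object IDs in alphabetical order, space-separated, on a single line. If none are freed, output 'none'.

Answer: D

Derivation:
Roots: C E F
Mark C: refs=G null null, marked=C
Mark E: refs=B, marked=C E
Mark F: refs=G null, marked=C E F
Mark G: refs=F null A, marked=C E F G
Mark B: refs=null H, marked=B C E F G
Mark A: refs=A null G, marked=A B C E F G
Mark H: refs=C G null, marked=A B C E F G H
Unmarked (collected): D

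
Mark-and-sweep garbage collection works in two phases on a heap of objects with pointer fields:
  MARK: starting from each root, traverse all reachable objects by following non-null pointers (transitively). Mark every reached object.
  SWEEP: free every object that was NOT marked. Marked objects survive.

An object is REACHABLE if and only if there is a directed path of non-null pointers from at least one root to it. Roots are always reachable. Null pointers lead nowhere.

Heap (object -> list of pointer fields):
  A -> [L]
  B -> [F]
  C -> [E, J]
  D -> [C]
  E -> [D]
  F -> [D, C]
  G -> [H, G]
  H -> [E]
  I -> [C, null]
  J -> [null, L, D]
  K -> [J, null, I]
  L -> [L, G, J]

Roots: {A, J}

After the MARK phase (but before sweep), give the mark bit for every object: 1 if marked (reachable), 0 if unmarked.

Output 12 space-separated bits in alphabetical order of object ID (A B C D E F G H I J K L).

Answer: 1 0 1 1 1 0 1 1 0 1 0 1

Derivation:
Roots: A J
Mark A: refs=L, marked=A
Mark J: refs=null L D, marked=A J
Mark L: refs=L G J, marked=A J L
Mark D: refs=C, marked=A D J L
Mark G: refs=H G, marked=A D G J L
Mark C: refs=E J, marked=A C D G J L
Mark H: refs=E, marked=A C D G H J L
Mark E: refs=D, marked=A C D E G H J L
Unmarked (collected): B F I K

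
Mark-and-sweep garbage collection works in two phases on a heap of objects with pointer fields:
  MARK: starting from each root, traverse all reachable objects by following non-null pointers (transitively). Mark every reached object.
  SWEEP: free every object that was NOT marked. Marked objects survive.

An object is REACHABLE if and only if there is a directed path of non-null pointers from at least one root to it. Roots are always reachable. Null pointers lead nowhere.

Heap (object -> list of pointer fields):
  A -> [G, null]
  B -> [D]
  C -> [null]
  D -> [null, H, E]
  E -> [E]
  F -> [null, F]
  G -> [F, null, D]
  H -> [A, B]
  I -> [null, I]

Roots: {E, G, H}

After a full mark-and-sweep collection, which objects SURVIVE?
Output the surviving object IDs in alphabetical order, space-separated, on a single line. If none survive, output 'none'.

Answer: A B D E F G H

Derivation:
Roots: E G H
Mark E: refs=E, marked=E
Mark G: refs=F null D, marked=E G
Mark H: refs=A B, marked=E G H
Mark F: refs=null F, marked=E F G H
Mark D: refs=null H E, marked=D E F G H
Mark A: refs=G null, marked=A D E F G H
Mark B: refs=D, marked=A B D E F G H
Unmarked (collected): C I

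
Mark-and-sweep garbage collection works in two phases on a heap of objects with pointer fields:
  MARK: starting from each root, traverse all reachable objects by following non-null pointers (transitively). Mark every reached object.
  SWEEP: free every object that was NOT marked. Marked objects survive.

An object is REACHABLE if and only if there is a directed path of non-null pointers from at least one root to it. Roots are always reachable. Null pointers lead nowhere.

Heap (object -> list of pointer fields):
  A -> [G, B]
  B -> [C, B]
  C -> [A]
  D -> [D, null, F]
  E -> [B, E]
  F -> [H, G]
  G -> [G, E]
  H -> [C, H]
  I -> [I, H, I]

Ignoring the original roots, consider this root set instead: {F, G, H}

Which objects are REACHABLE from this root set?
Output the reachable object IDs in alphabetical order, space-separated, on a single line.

Answer: A B C E F G H

Derivation:
Roots: F G H
Mark F: refs=H G, marked=F
Mark G: refs=G E, marked=F G
Mark H: refs=C H, marked=F G H
Mark E: refs=B E, marked=E F G H
Mark C: refs=A, marked=C E F G H
Mark B: refs=C B, marked=B C E F G H
Mark A: refs=G B, marked=A B C E F G H
Unmarked (collected): D I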